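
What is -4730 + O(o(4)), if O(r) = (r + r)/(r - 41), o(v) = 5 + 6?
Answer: -70961/15 ≈ -4730.7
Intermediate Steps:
o(v) = 11
O(r) = 2*r/(-41 + r) (O(r) = (2*r)/(-41 + r) = 2*r/(-41 + r))
-4730 + O(o(4)) = -4730 + 2*11/(-41 + 11) = -4730 + 2*11/(-30) = -4730 + 2*11*(-1/30) = -4730 - 11/15 = -70961/15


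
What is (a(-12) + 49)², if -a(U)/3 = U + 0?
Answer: 7225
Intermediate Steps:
a(U) = -3*U (a(U) = -3*(U + 0) = -3*U)
(a(-12) + 49)² = (-3*(-12) + 49)² = (36 + 49)² = 85² = 7225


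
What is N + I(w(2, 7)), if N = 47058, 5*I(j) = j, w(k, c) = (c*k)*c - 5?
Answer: 235383/5 ≈ 47077.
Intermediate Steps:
w(k, c) = -5 + k*c**2 (w(k, c) = k*c**2 - 5 = -5 + k*c**2)
I(j) = j/5
N + I(w(2, 7)) = 47058 + (-5 + 2*7**2)/5 = 47058 + (-5 + 2*49)/5 = 47058 + (-5 + 98)/5 = 47058 + (1/5)*93 = 47058 + 93/5 = 235383/5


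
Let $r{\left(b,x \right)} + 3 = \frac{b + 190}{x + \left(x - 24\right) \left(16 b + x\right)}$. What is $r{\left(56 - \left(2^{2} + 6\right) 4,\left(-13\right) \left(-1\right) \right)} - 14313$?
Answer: $- \frac{21087571}{1473} \approx -14316.0$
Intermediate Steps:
$r{\left(b,x \right)} = -3 + \frac{190 + b}{x + \left(-24 + x\right) \left(x + 16 b\right)}$ ($r{\left(b,x \right)} = -3 + \frac{b + 190}{x + \left(x - 24\right) \left(16 b + x\right)} = -3 + \frac{190 + b}{x + \left(-24 + x\right) \left(x + 16 b\right)}$)
$r{\left(56 - \left(2^{2} + 6\right) 4,\left(-13\right) \left(-1\right) \right)} - 14313 = \frac{190 - 3 \left(\left(-13\right) \left(-1\right)\right)^{2} + 69 \left(\left(-13\right) \left(-1\right)\right) + 1153 \left(56 - \left(2^{2} + 6\right) 4\right) - 48 \left(56 - \left(2^{2} + 6\right) 4\right) \left(\left(-13\right) \left(-1\right)\right)}{\left(\left(-13\right) \left(-1\right)\right)^{2} - 384 \left(56 - \left(2^{2} + 6\right) 4\right) - 23 \left(\left(-13\right) \left(-1\right)\right) + 16 \left(56 - \left(2^{2} + 6\right) 4\right) \left(\left(-13\right) \left(-1\right)\right)} - 14313 = \frac{190 - 3 \cdot 13^{2} + 69 \cdot 13 + 1153 \left(56 - \left(4 + 6\right) 4\right) - 48 \left(56 - \left(4 + 6\right) 4\right) 13}{13^{2} - 384 \left(56 - \left(4 + 6\right) 4\right) - 299 + 16 \left(56 - \left(4 + 6\right) 4\right) 13} - 14313 = \frac{190 - 507 + 897 + 1153 \left(56 - 10 \cdot 4\right) - 48 \left(56 - 10 \cdot 4\right) 13}{169 - 384 \left(56 - 10 \cdot 4\right) - 299 + 16 \left(56 - 10 \cdot 4\right) 13} - 14313 = \frac{190 - 507 + 897 + 1153 \left(56 - 40\right) - 48 \left(56 - 40\right) 13}{169 - 384 \left(56 - 40\right) - 299 + 16 \left(56 - 40\right) 13} - 14313 = \frac{190 - 507 + 897 + 1153 \cdot 16 - 768 \cdot 13}{169 - 6144 - 299 + 16 \cdot 16 \cdot 13} - 14313 = \frac{190 - 507 + 897 + 18448 - 9984}{169 - 6144 - 299 + 3328} - 14313 = \frac{1}{-2946} \cdot 9044 - 14313 = \left(- \frac{1}{2946}\right) 9044 - 14313 = - \frac{4522}{1473} - 14313 = - \frac{21087571}{1473}$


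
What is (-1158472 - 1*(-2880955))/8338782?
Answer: 574161/2779594 ≈ 0.20656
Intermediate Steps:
(-1158472 - 1*(-2880955))/8338782 = (-1158472 + 2880955)*(1/8338782) = 1722483*(1/8338782) = 574161/2779594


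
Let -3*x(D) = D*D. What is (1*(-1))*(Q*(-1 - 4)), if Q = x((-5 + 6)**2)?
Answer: -5/3 ≈ -1.6667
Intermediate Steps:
x(D) = -D**2/3 (x(D) = -D*D/3 = -D**2/3)
Q = -1/3 (Q = -(-5 + 6)**4/3 = -(1**2)**2/3 = -1/3*1**2 = -1/3*1 = -1/3 ≈ -0.33333)
(1*(-1))*(Q*(-1 - 4)) = (1*(-1))*(-(-1 - 4)/3) = -(-1)*(-5)/3 = -1*5/3 = -5/3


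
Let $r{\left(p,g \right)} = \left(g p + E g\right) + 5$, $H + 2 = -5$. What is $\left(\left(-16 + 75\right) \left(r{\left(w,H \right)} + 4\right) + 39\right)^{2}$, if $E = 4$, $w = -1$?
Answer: $447561$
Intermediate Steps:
$H = -7$ ($H = -2 - 5 = -7$)
$r{\left(p,g \right)} = 5 + 4 g + g p$ ($r{\left(p,g \right)} = \left(g p + 4 g\right) + 5 = \left(4 g + g p\right) + 5 = 5 + 4 g + g p$)
$\left(\left(-16 + 75\right) \left(r{\left(w,H \right)} + 4\right) + 39\right)^{2} = \left(\left(-16 + 75\right) \left(\left(5 + 4 \left(-7\right) - -7\right) + 4\right) + 39\right)^{2} = \left(59 \left(\left(5 - 28 + 7\right) + 4\right) + 39\right)^{2} = \left(59 \left(-16 + 4\right) + 39\right)^{2} = \left(59 \left(-12\right) + 39\right)^{2} = \left(-708 + 39\right)^{2} = \left(-669\right)^{2} = 447561$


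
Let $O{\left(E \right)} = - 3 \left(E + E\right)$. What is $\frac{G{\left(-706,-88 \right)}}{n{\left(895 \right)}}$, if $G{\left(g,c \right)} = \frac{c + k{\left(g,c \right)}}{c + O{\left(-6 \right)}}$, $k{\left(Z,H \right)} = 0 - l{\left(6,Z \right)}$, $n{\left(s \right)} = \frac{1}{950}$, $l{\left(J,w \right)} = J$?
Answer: $\frac{22325}{13} \approx 1717.3$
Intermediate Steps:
$O{\left(E \right)} = - 6 E$ ($O{\left(E \right)} = - 3 \cdot 2 E = - 6 E$)
$n{\left(s \right)} = \frac{1}{950}$
$k{\left(Z,H \right)} = -6$ ($k{\left(Z,H \right)} = 0 - 6 = -6$)
$G{\left(g,c \right)} = \frac{-6 + c}{36 + c}$ ($G{\left(g,c \right)} = \frac{c - 6}{c - -36} = \frac{-6 + c}{c + 36} = \frac{-6 + c}{36 + c}$)
$\frac{G{\left(-706,-88 \right)}}{n{\left(895 \right)}} = \frac{-6 - 88}{36 - 88} \frac{1}{\frac{1}{950}} = \frac{1}{-52} \left(-94\right) 950 = \left(- \frac{1}{52}\right) \left(-94\right) 950 = \frac{47}{26} \cdot 950 = \frac{22325}{13}$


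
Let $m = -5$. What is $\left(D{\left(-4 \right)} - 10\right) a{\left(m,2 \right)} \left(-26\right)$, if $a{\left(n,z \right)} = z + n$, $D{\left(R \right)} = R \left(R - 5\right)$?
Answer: $2028$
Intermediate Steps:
$D{\left(R \right)} = R \left(-5 + R\right)$
$a{\left(n,z \right)} = n + z$
$\left(D{\left(-4 \right)} - 10\right) a{\left(m,2 \right)} \left(-26\right) = \left(- 4 \left(-5 - 4\right) - 10\right) \left(-5 + 2\right) \left(-26\right) = \left(\left(-4\right) \left(-9\right) - 10\right) \left(-3\right) \left(-26\right) = \left(36 - 10\right) \left(-3\right) \left(-26\right) = 26 \left(-3\right) \left(-26\right) = \left(-78\right) \left(-26\right) = 2028$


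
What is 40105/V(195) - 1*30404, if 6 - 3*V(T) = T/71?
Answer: 506347/77 ≈ 6575.9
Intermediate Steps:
V(T) = 2 - T/213 (V(T) = 2 - T/(3*71) = 2 - T/213)
40105/V(195) - 1*30404 = 40105/(2 - 1/213*195) - 1*30404 = 40105/(2 - 65/71) - 30404 = 40105/(77/71) - 30404 = 40105*(71/77) - 30404 = 2847455/77 - 30404 = 506347/77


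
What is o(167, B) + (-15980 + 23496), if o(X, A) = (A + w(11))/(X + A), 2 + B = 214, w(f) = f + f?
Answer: 2848798/379 ≈ 7516.6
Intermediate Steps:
w(f) = 2*f
B = 212 (B = -2 + 214 = 212)
o(X, A) = (22 + A)/(A + X) (o(X, A) = (A + 2*11)/(X + A) = (A + 22)/(A + X) = (22 + A)/(A + X))
o(167, B) + (-15980 + 23496) = (22 + 212)/(212 + 167) + (-15980 + 23496) = 234/379 + 7516 = 2848798/379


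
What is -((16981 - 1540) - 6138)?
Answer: -9303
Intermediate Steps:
-((16981 - 1540) - 6138) = -(15441 - 6138) = -1*9303 = -9303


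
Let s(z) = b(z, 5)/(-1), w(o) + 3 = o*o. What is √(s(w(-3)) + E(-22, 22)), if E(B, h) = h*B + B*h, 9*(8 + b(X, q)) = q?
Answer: I*√8645/3 ≈ 30.993*I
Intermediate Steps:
b(X, q) = -8 + q/9
w(o) = -3 + o² (w(o) = -3 + o*o = -3 + o²)
E(B, h) = 2*B*h (E(B, h) = B*h + B*h = 2*B*h)
s(z) = 67/9 (s(z) = (-8 + (⅑)*5)/(-1) = (-8 + 5/9)*(-1) = -67/9*(-1) = 67/9)
√(s(w(-3)) + E(-22, 22)) = √(67/9 + 2*(-22)*22) = √(67/9 - 968) = √(-8645/9) = I*√8645/3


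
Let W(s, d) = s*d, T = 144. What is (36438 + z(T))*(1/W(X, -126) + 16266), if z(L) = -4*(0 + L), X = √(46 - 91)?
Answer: 583331292 + 5977*I*√5/315 ≈ 5.8333e+8 + 42.429*I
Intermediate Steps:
X = 3*I*√5 (X = √(-45) = 3*I*√5 ≈ 6.7082*I)
z(L) = -4*L
W(s, d) = d*s
(36438 + z(T))*(1/W(X, -126) + 16266) = (36438 - 4*144)*(1/(-378*I*√5) + 16266) = (36438 - 576)*(1/(-378*I*√5) + 16266) = 35862*(I*√5/1890 + 16266) = 35862*(16266 + I*√5/1890) = 583331292 + 5977*I*√5/315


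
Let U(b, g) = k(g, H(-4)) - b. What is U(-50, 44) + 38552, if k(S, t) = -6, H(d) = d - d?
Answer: 38596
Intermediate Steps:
H(d) = 0
U(b, g) = -6 - b
U(-50, 44) + 38552 = (-6 - 1*(-50)) + 38552 = (-6 + 50) + 38552 = 44 + 38552 = 38596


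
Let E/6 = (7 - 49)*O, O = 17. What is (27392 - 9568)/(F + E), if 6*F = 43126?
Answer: 53472/8711 ≈ 6.1384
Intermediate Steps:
F = 21563/3 (F = (⅙)*43126 = 21563/3 ≈ 7187.7)
E = -4284 (E = 6*((7 - 49)*17) = 6*(-42*17) = 6*(-714) = -4284)
(27392 - 9568)/(F + E) = (27392 - 9568)/(21563/3 - 4284) = 17824/(8711/3) = 17824*(3/8711) = 53472/8711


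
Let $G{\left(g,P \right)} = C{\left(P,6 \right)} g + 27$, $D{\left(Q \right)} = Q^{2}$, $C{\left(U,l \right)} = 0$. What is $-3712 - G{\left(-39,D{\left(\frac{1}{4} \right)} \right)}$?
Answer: $-3739$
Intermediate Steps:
$G{\left(g,P \right)} = 27$ ($G{\left(g,P \right)} = 0 g + 27 = 0 + 27 = 27$)
$-3712 - G{\left(-39,D{\left(\frac{1}{4} \right)} \right)} = -3712 - 27 = -3739$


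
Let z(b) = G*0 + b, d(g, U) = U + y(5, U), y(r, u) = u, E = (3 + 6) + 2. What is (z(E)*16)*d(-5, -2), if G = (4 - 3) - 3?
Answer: -704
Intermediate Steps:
E = 11 (E = 9 + 2 = 11)
G = -2 (G = 1 - 3 = -2)
d(g, U) = 2*U (d(g, U) = U + U = 2*U)
z(b) = b (z(b) = -2*0 + b = 0 + b = b)
(z(E)*16)*d(-5, -2) = (11*16)*(2*(-2)) = 176*(-4) = -704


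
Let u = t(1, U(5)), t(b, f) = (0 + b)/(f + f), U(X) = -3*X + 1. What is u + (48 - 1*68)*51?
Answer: -28561/28 ≈ -1020.0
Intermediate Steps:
U(X) = 1 - 3*X
t(b, f) = b/(2*f) (t(b, f) = b/((2*f)) = b*(1/(2*f)) = b/(2*f))
u = -1/28 (u = (½)*1/(1 - 3*5) = (½)*1/(1 - 15) = (½)*1/(-14) = (½)*1*(-1/14) = -1/28 ≈ -0.035714)
u + (48 - 1*68)*51 = -1/28 + (48 - 1*68)*51 = -1/28 + (48 - 68)*51 = -1/28 - 20*51 = -1/28 - 1020 = -28561/28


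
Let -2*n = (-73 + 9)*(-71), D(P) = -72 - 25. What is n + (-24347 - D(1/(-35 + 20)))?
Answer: -26522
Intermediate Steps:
D(P) = -97
n = -2272 (n = -(-73 + 9)*(-71)/2 = -(-32)*(-71) = -½*4544 = -2272)
n + (-24347 - D(1/(-35 + 20))) = -2272 + (-24347 - 1*(-97)) = -2272 + (-24347 + 97) = -2272 - 24250 = -26522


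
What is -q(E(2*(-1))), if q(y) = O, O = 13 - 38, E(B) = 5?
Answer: 25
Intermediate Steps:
O = -25
q(y) = -25
-q(E(2*(-1))) = -1*(-25) = 25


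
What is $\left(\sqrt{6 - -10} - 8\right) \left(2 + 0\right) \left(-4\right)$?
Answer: $32$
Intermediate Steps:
$\left(\sqrt{6 - -10} - 8\right) \left(2 + 0\right) \left(-4\right) = \left(\sqrt{6 + 10} - 8\right) 2 \left(-4\right) = \left(\sqrt{16} - 8\right) \left(-8\right) = \left(4 - 8\right) \left(-8\right) = \left(-4\right) \left(-8\right) = 32$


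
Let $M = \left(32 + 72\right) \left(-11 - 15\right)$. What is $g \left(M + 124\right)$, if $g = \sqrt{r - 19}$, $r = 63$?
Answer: $- 5160 \sqrt{11} \approx -17114.0$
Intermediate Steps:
$M = -2704$ ($M = 104 \left(-26\right) = -2704$)
$g = 2 \sqrt{11}$ ($g = \sqrt{63 - 19} = \sqrt{44} = 2 \sqrt{11} \approx 6.6332$)
$g \left(M + 124\right) = 2 \sqrt{11} \left(-2704 + 124\right) = 2 \sqrt{11} \left(-2580\right) = - 5160 \sqrt{11}$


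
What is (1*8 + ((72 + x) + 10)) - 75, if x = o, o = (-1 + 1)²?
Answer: 15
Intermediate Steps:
o = 0 (o = 0² = 0)
x = 0
(1*8 + ((72 + x) + 10)) - 75 = (1*8 + ((72 + 0) + 10)) - 75 = (8 + (72 + 10)) - 75 = (8 + 82) - 75 = 90 - 75 = 15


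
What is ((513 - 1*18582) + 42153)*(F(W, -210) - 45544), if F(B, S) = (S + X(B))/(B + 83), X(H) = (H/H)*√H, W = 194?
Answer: -303841287432/277 + 24084*√194/277 ≈ -1.0969e+9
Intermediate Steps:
X(H) = √H (X(H) = 1*√H = √H)
F(B, S) = (S + √B)/(83 + B) (F(B, S) = (S + √B)/(B + 83) = (S + √B)/(83 + B))
((513 - 1*18582) + 42153)*(F(W, -210) - 45544) = ((513 - 1*18582) + 42153)*((-210 + √194)/(83 + 194) - 45544) = ((513 - 18582) + 42153)*((-210 + √194)/277 - 45544) = (-18069 + 42153)*((-210 + √194)/277 - 45544) = 24084*((-210/277 + √194/277) - 45544) = 24084*(-12615898/277 + √194/277) = -303841287432/277 + 24084*√194/277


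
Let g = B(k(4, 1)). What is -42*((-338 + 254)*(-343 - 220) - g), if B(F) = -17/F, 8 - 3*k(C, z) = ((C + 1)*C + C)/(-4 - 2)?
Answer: -3972885/2 ≈ -1.9864e+6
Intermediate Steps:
k(C, z) = 8/3 + C/18 + C*(1 + C)/18 (k(C, z) = 8/3 - ((C + 1)*C + C)/(3*(-4 - 2)) = 8/3 - ((1 + C)*C + C)/(3*(-6)) = 8/3 - (C*(1 + C) + C)*(-1)/(3*6) = 8/3 - (C + C*(1 + C))*(-1)/(3*6) = 8/3 - (-C/6 - C*(1 + C)/6)/3 = 8/3 + (C/18 + C*(1 + C)/18) = 8/3 + C/18 + C*(1 + C)/18)
g = -17/4 (g = -17/(8/3 + (⅑)*4 + (1/18)*4²) = -17/(8/3 + 4/9 + (1/18)*16) = -17/(8/3 + 4/9 + 8/9) = -17/4 ≈ -4.2500)
-42*((-338 + 254)*(-343 - 220) - g) = -42*((-338 + 254)*(-343 - 220) - 1*(-17/4)) = -42*(-84*(-563) + 17/4) = -42*(47292 + 17/4) = -42*189185/4 = -3972885/2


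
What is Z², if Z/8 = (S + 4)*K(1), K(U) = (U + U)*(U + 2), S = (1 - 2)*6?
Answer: 9216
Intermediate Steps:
S = -6 (S = -1*6 = -6)
K(U) = 2*U*(2 + U) (K(U) = (2*U)*(2 + U) = 2*U*(2 + U))
Z = -96 (Z = 8*((-6 + 4)*(2*1*(2 + 1))) = 8*(-4*3) = 8*(-2*6) = 8*(-12) = -96)
Z² = (-96)² = 9216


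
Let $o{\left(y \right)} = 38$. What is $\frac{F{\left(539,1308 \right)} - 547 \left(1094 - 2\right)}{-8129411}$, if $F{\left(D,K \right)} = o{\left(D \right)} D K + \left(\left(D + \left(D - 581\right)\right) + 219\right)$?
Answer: $- \frac{26193848}{8129411} \approx -3.2221$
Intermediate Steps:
$F{\left(D,K \right)} = -362 + 2 D + 38 D K$ ($F{\left(D,K \right)} = 38 D K + \left(\left(D + \left(D - 581\right)\right) + 219\right) = 38 D K + \left(\left(D + \left(-581 + D\right)\right) + 219\right) = 38 D K + \left(\left(-581 + 2 D\right) + 219\right) = 38 D K + \left(-362 + 2 D\right) = -362 + 2 D + 38 D K$)
$\frac{F{\left(539,1308 \right)} - 547 \left(1094 - 2\right)}{-8129411} = \frac{\left(-362 + 2 \cdot 539 + 38 \cdot 539 \cdot 1308\right) - 547 \left(1094 - 2\right)}{-8129411} = \left(\left(-362 + 1078 + 26790456\right) - 597324\right) \left(- \frac{1}{8129411}\right) = \left(26791172 - 597324\right) \left(- \frac{1}{8129411}\right) = 26193848 \left(- \frac{1}{8129411}\right) = - \frac{26193848}{8129411}$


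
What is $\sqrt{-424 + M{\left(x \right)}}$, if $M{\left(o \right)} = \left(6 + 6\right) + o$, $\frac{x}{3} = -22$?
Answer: $i \sqrt{478} \approx 21.863 i$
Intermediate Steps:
$x = -66$ ($x = 3 \left(-22\right) = -66$)
$M{\left(o \right)} = 12 + o$
$\sqrt{-424 + M{\left(x \right)}} = \sqrt{-424 + \left(12 - 66\right)} = \sqrt{-424 - 54} = \sqrt{-478} = i \sqrt{478}$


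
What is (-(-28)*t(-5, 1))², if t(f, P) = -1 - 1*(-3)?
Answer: 3136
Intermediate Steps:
t(f, P) = 2 (t(f, P) = -1 + 3 = 2)
(-(-28)*t(-5, 1))² = (-(-28)*2)² = (-28*(-2))² = 56² = 3136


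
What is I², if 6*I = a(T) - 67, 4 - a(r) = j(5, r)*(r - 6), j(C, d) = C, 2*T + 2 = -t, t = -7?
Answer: 8281/144 ≈ 57.507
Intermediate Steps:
T = 5/2 (T = -1 + (-1*(-7))/2 = -1 + (½)*7 = -1 + 7/2 = 5/2 ≈ 2.5000)
a(r) = 34 - 5*r (a(r) = 4 - 5*(r - 6) = 4 - 5*(-6 + r) = 4 - (-30 + 5*r) = 4 + (30 - 5*r) = 34 - 5*r)
I = -91/12 (I = ((34 - 5*5/2) - 67)/6 = ((34 - 25/2) - 67)/6 = (43/2 - 67)/6 = (⅙)*(-91/2) = -91/12 ≈ -7.5833)
I² = (-91/12)² = 8281/144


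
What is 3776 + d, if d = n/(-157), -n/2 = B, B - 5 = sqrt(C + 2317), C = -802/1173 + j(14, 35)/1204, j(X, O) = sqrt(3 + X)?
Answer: 592842/157 + sqrt(1155012985459788 + 414154629*sqrt(17))/55432461 ≈ 3776.7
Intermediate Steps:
C = -802/1173 + sqrt(17)/1204 (C = -802/1173 + sqrt(3 + 14)/1204 = -802*1/1173 + sqrt(17)*(1/1204) = -802/1173 + sqrt(17)/1204 ≈ -0.68029)
B = 5 + sqrt(2717039/1173 + sqrt(17)/1204) (B = 5 + sqrt((-802/1173 + sqrt(17)/1204) + 2317) = 5 + sqrt(2717039/1173 + sqrt(17)/1204) ≈ 53.128)
n = -10 - sqrt(1155012985459788 + 414154629*sqrt(17))/353073 (n = -2*(5 + sqrt(1155012985459788 + 414154629*sqrt(17))/706146) = -10 - sqrt(1155012985459788 + 414154629*sqrt(17))/353073 ≈ -106.26)
d = 10/157 + sqrt(1155012985459788 + 414154629*sqrt(17))/55432461 (d = (-10 - sqrt(1155012985459788 + 414154629*sqrt(17))/353073)/(-157) = (-10 - sqrt(1155012985459788 + 414154629*sqrt(17))/353073)*(-1/157) = 10/157 + sqrt(1155012985459788 + 414154629*sqrt(17))/55432461 ≈ 0.67679)
3776 + d = 3776 + (10/157 + sqrt(1155012985459788 + 414154629*sqrt(17))/55432461) = 592842/157 + sqrt(1155012985459788 + 414154629*sqrt(17))/55432461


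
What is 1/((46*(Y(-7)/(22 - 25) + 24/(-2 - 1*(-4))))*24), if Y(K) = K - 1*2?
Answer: 1/16560 ≈ 6.0386e-5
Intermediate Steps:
Y(K) = -2 + K (Y(K) = K - 2 = -2 + K)
1/((46*(Y(-7)/(22 - 25) + 24/(-2 - 1*(-4))))*24) = 1/((46*((-2 - 7)/(22 - 25) + 24/(-2 - 1*(-4))))*24) = 1/((46*(-9/(-3) + 24/(-2 + 4)))*24) = 1/((46*(-9*(-⅓) + 24/2))*24) = 1/((46*(3 + 24*(½)))*24) = 1/((46*(3 + 12))*24) = 1/((46*15)*24) = 1/(690*24) = 1/16560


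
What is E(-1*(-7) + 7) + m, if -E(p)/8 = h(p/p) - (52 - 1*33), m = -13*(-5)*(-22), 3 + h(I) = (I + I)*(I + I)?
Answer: -1286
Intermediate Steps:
h(I) = -3 + 4*I**2 (h(I) = -3 + (I + I)*(I + I) = -3 + (2*I)*(2*I) = -3 + 4*I**2)
m = -1430 (m = 65*(-22) = -1430)
E(p) = 144 (E(p) = -8*((-3 + 4*(p/p)**2) - (52 - 1*33)) = -8*((-3 + 4*1**2) - (52 - 33)) = -8*((-3 + 4*1) - 1*19) = -8*((-3 + 4) - 19) = -8*(1 - 19) = -8*(-18) = 144)
E(-1*(-7) + 7) + m = 144 - 1430 = -1286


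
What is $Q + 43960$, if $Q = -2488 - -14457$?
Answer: $55929$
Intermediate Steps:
$Q = 11969$ ($Q = -2488 + 14457 = 11969$)
$Q + 43960 = 11969 + 43960 = 55929$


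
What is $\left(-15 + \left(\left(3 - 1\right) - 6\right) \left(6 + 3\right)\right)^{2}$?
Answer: $2601$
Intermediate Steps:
$\left(-15 + \left(\left(3 - 1\right) - 6\right) \left(6 + 3\right)\right)^{2} = \left(-15 + \left(2 - 6\right) 9\right)^{2} = \left(-15 - 36\right)^{2} = \left(-51\right)^{2} = 2601$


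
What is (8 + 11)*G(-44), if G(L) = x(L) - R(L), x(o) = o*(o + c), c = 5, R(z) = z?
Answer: 33440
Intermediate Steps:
x(o) = o*(5 + o) (x(o) = o*(o + 5) = o*(5 + o))
G(L) = -L + L*(5 + L) (G(L) = L*(5 + L) - L = -L + L*(5 + L))
(8 + 11)*G(-44) = (8 + 11)*(-44*(4 - 44)) = 19*(-44*(-40)) = 19*1760 = 33440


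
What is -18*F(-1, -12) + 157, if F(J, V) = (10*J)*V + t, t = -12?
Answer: -1787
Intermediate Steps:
F(J, V) = -12 + 10*J*V (F(J, V) = (10*J)*V - 12 = 10*J*V - 12 = -12 + 10*J*V)
-18*F(-1, -12) + 157 = -18*(-12 + 10*(-1)*(-12)) + 157 = -18*(-12 + 120) + 157 = -18*108 + 157 = -1944 + 157 = -1787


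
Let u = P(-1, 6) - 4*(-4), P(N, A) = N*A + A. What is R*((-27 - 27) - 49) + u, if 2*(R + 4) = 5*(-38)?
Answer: 10213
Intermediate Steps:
P(N, A) = A + A*N (P(N, A) = A*N + A = A + A*N)
R = -99 (R = -4 + (5*(-38))/2 = -4 + (1/2)*(-190) = -4 - 95 = -99)
u = 16 (u = 6*(1 - 1) - 4*(-4) = 6*0 + 16 = 0 + 16 = 16)
R*((-27 - 27) - 49) + u = -99*((-27 - 27) - 49) + 16 = -99*(-54 - 49) + 16 = -99*(-103) + 16 = 10197 + 16 = 10213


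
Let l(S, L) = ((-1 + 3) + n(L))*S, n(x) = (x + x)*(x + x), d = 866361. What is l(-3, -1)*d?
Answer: -15594498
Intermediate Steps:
n(x) = 4*x² (n(x) = (2*x)*(2*x) = 4*x²)
l(S, L) = S*(2 + 4*L²) (l(S, L) = ((-1 + 3) + 4*L²)*S = (2 + 4*L²)*S = S*(2 + 4*L²))
l(-3, -1)*d = (2*(-3)*(1 + 2*(-1)²))*866361 = (2*(-3)*(1 + 2*1))*866361 = (2*(-3)*(1 + 2))*866361 = (2*(-3)*3)*866361 = -18*866361 = -15594498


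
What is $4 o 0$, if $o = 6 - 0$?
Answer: $0$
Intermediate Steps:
$o = 6$ ($o = 6 + 0 = 6$)
$4 o 0 = 4 \cdot 6 \cdot 0 = 24 \cdot 0 = 0$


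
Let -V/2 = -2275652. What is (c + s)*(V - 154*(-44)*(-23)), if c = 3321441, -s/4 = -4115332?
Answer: 86954290697664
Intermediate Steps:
s = 16461328 (s = -4*(-4115332) = 16461328)
V = 4551304 (V = -2*(-2275652) = 4551304)
(c + s)*(V - 154*(-44)*(-23)) = (3321441 + 16461328)*(4551304 - 154*(-44)*(-23)) = 19782769*(4551304 + 6776*(-23)) = 19782769*(4551304 - 155848) = 19782769*4395456 = 86954290697664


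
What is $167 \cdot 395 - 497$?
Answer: $65468$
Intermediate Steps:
$167 \cdot 395 - 497 = 65965 - 497 = 65468$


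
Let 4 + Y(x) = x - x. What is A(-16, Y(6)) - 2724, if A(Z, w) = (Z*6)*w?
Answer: -2340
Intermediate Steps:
Y(x) = -4 (Y(x) = -4 + (x - x) = -4 + 0 = -4)
A(Z, w) = 6*Z*w (A(Z, w) = (6*Z)*w = 6*Z*w)
A(-16, Y(6)) - 2724 = 6*(-16)*(-4) - 2724 = 384 - 2724 = -2340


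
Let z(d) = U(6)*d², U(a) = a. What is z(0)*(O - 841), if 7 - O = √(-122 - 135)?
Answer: 0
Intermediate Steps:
O = 7 - I*√257 (O = 7 - √(-122 - 135) = 7 - √(-257) = 7 - I*√257 ≈ 7.0 - 16.031*I)
z(d) = 6*d²
z(0)*(O - 841) = (6*0²)*((7 - I*√257) - 841) = (6*0)*(-834 - I*√257) = 0*(-834 - I*√257) = 0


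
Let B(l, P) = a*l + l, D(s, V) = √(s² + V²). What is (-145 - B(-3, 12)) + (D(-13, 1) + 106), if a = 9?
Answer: -9 + √170 ≈ 4.0384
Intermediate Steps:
D(s, V) = √(V² + s²)
B(l, P) = 10*l (B(l, P) = 9*l + l = 10*l)
(-145 - B(-3, 12)) + (D(-13, 1) + 106) = (-145 - 10*(-3)) + (√(1² + (-13)²) + 106) = (-145 - 1*(-30)) + (√(1 + 169) + 106) = (-145 + 30) + (√170 + 106) = -115 + (106 + √170) = -9 + √170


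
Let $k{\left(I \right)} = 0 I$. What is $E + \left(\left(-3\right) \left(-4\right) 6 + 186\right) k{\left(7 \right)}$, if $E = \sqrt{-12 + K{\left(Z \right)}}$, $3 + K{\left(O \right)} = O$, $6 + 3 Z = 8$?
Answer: $\frac{i \sqrt{129}}{3} \approx 3.7859 i$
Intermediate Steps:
$Z = \frac{2}{3}$ ($Z = -2 + \frac{1}{3} \cdot 8 = -2 + \frac{8}{3} = \frac{2}{3} \approx 0.66667$)
$K{\left(O \right)} = -3 + O$
$k{\left(I \right)} = 0$
$E = \frac{i \sqrt{129}}{3}$ ($E = \sqrt{-12 + \left(-3 + \frac{2}{3}\right)} = \sqrt{-12 - \frac{7}{3}} = \sqrt{- \frac{43}{3}} = \frac{i \sqrt{129}}{3} \approx 3.7859 i$)
$E + \left(\left(-3\right) \left(-4\right) 6 + 186\right) k{\left(7 \right)} = \frac{i \sqrt{129}}{3} + \left(\left(-3\right) \left(-4\right) 6 + 186\right) 0 = \frac{i \sqrt{129}}{3} + \left(12 \cdot 6 + 186\right) 0 = \frac{i \sqrt{129}}{3} + \left(72 + 186\right) 0 = \frac{i \sqrt{129}}{3} + 258 \cdot 0 = \frac{i \sqrt{129}}{3} + 0 = \frac{i \sqrt{129}}{3}$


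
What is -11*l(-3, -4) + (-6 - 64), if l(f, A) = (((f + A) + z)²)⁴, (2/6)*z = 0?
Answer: -63412881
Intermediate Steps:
z = 0 (z = 3*0 = 0)
l(f, A) = (A + f)⁸ (l(f, A) = (((f + A) + 0)²)⁴ = (((A + f) + 0)²)⁴ = ((A + f)²)⁴ = (A + f)⁸)
-11*l(-3, -4) + (-6 - 64) = -11*(-4 - 3)⁸ + (-6 - 64) = -11*(-7)⁸ - 70 = -11*5764801 - 70 = -63412811 - 70 = -63412881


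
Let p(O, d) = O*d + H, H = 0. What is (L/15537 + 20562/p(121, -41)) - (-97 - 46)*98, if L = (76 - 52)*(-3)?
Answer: 359955358604/25693019 ≈ 14010.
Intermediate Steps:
p(O, d) = O*d (p(O, d) = O*d + 0 = O*d)
L = -72 (L = 24*(-3) = -72)
(L/15537 + 20562/p(121, -41)) - (-97 - 46)*98 = (-72/15537 + 20562/((121*(-41)))) - (-97 - 46)*98 = (-72*1/15537 + 20562/(-4961)) - (-143)*98 = (-24/5179 + 20562*(-1/4961)) - 1*(-14014) = (-24/5179 - 20562/4961) + 14014 = -106609662/25693019 + 14014 = 359955358604/25693019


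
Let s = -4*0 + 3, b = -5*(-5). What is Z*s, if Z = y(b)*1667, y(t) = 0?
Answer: 0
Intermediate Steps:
b = 25 (b = -1*(-25) = 25)
Z = 0 (Z = 0*1667 = 0)
s = 3 (s = 0 + 3 = 3)
Z*s = 0*3 = 0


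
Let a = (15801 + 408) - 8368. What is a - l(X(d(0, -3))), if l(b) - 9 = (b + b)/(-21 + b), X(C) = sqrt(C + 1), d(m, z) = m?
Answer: 78321/10 ≈ 7832.1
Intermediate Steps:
X(C) = sqrt(1 + C)
l(b) = 9 + 2*b/(-21 + b) (l(b) = 9 + (b + b)/(-21 + b) = 9 + (2*b)/(-21 + b) = 9 + 2*b/(-21 + b))
a = 7841 (a = 16209 - 8368 = 7841)
a - l(X(d(0, -3))) = 7841 - (-189 + 11*sqrt(1 + 0))/(-21 + sqrt(1 + 0)) = 7841 - (-189 + 11*sqrt(1))/(-21 + sqrt(1)) = 7841 - (-189 + 11*1)/(-21 + 1) = 7841 - (-189 + 11)/(-20) = 7841 - (-1)*(-178)/20 = 7841 - 1*89/10 = 7841 - 89/10 = 78321/10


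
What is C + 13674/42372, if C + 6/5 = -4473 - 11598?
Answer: -567497987/35310 ≈ -16072.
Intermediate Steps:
C = -80361/5 (C = -6/5 + (-4473 - 11598) = -6/5 - 16071 = -80361/5 ≈ -16072.)
C + 13674/42372 = -80361/5 + 13674/42372 = -80361/5 + 13674*(1/42372) = -80361/5 + 2279/7062 = -567497987/35310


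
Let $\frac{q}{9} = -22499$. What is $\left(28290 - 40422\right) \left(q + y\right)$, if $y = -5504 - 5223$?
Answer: $2586760776$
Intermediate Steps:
$q = -202491$ ($q = 9 \left(-22499\right) = -202491$)
$y = -10727$
$\left(28290 - 40422\right) \left(q + y\right) = \left(28290 - 40422\right) \left(-202491 - 10727\right) = \left(-12132\right) \left(-213218\right) = 2586760776$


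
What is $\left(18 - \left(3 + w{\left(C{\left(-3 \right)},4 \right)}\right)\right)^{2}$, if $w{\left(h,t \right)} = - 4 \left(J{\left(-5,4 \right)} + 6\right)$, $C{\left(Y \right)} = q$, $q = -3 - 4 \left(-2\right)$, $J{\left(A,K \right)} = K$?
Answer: $3025$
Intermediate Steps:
$q = 5$ ($q = -3 - -8 = -3 + 8 = 5$)
$C{\left(Y \right)} = 5$
$w{\left(h,t \right)} = -40$ ($w{\left(h,t \right)} = - 4 \left(4 + 6\right) = \left(-4\right) 10 = -40$)
$\left(18 - \left(3 + w{\left(C{\left(-3 \right)},4 \right)}\right)\right)^{2} = \left(18 - -37\right)^{2} = \left(18 + \left(40 - 3\right)\right)^{2} = \left(18 + 37\right)^{2} = 55^{2} = 3025$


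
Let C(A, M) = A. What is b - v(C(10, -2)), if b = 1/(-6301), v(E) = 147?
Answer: -926248/6301 ≈ -147.00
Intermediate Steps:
b = -1/6301 ≈ -0.00015871
b - v(C(10, -2)) = -1/6301 - 1*147 = -1/6301 - 147 = -926248/6301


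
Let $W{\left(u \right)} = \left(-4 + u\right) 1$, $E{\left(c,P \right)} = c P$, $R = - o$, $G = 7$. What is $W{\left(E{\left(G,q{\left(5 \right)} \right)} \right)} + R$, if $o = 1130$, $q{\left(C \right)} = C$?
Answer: $-1099$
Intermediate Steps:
$R = -1130$ ($R = \left(-1\right) 1130 = -1130$)
$E{\left(c,P \right)} = P c$
$W{\left(u \right)} = -4 + u$
$W{\left(E{\left(G,q{\left(5 \right)} \right)} \right)} + R = \left(-4 + 5 \cdot 7\right) - 1130 = \left(-4 + 35\right) - 1130 = 31 - 1130 = -1099$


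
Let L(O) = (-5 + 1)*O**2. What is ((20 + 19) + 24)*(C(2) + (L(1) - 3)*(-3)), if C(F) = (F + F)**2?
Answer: 2331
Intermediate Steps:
C(F) = 4*F**2 (C(F) = (2*F)**2 = 4*F**2)
L(O) = -4*O**2
((20 + 19) + 24)*(C(2) + (L(1) - 3)*(-3)) = ((20 + 19) + 24)*(4*2**2 + (-4*1**2 - 3)*(-3)) = (39 + 24)*(4*4 + (-4*1 - 3)*(-3)) = 63*(16 + (-4 - 3)*(-3)) = 63*(16 - 7*(-3)) = 63*(16 + 21) = 63*37 = 2331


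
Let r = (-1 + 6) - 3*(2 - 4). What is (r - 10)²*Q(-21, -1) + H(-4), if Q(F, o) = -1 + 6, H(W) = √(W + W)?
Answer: 5 + 2*I*√2 ≈ 5.0 + 2.8284*I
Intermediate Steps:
H(W) = √2*√W (H(W) = √(2*W) = √2*√W)
Q(F, o) = 5
r = 11 (r = 5 - 3*(-2) = 5 + 6 = 11)
(r - 10)²*Q(-21, -1) + H(-4) = (11 - 10)²*5 + √2*√(-4) = 1²*5 + √2*(2*I) = 1*5 + 2*I*√2 = 5 + 2*I*√2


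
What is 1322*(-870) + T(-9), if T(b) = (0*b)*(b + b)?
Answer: -1150140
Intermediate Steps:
T(b) = 0 (T(b) = 0*(2*b) = 0)
1322*(-870) + T(-9) = 1322*(-870) + 0 = -1150140 + 0 = -1150140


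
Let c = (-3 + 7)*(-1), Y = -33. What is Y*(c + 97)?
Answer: -3069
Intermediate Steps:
c = -4 (c = 4*(-1) = -4)
Y*(c + 97) = -33*(-4 + 97) = -33*93 = -3069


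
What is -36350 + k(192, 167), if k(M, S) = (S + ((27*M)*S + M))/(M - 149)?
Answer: -696963/43 ≈ -16208.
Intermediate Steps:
k(M, S) = (M + S + 27*M*S)/(-149 + M) (k(M, S) = (S + (27*M*S + M))/(-149 + M) = (S + (M + 27*M*S))/(-149 + M) = (M + S + 27*M*S)/(-149 + M))
-36350 + k(192, 167) = -36350 + (192 + 167 + 27*192*167)/(-149 + 192) = -36350 + (192 + 167 + 865728)/43 = -36350 + (1/43)*866087 = -36350 + 866087/43 = -696963/43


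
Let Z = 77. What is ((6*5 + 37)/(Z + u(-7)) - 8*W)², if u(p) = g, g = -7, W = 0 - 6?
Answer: 11744329/4900 ≈ 2396.8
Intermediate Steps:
W = -6
u(p) = -7
((6*5 + 37)/(Z + u(-7)) - 8*W)² = ((6*5 + 37)/(77 - 7) - 8*(-6))² = ((30 + 37)/70 + 48)² = (67*(1/70) + 48)² = (67/70 + 48)² = (3427/70)² = 11744329/4900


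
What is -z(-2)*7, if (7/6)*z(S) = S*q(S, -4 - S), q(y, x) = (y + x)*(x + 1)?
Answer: 48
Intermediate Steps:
q(y, x) = (1 + x)*(x + y) (q(y, x) = (x + y)*(1 + x) = (1 + x)*(x + y))
z(S) = 6*S*(-4 + (-4 - S)² + S*(-4 - S))/7 (z(S) = 6*(S*((-4 - S) + S + (-4 - S)² + (-4 - S)*S))/7 = 6*(S*((-4 - S) + S + (-4 - S)² + S*(-4 - S)))/7 = 6*(S*(-4 + (-4 - S)² + S*(-4 - S)))/7 = 6*S*(-4 + (-4 - S)² + S*(-4 - S))/7)
-z(-2)*7 = -24*(-2)*(3 - 2)/7*7 = -24*(-2)/7*7 = -1*(-48/7)*7 = (48/7)*7 = 48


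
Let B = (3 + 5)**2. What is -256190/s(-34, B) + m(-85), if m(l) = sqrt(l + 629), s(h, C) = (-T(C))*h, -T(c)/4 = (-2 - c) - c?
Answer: -1507/104 + 4*sqrt(34) ≈ 8.8334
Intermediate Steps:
T(c) = 8 + 8*c (T(c) = -4*((-2 - c) - c) = -4*(-2 - 2*c) = 8 + 8*c)
B = 64 (B = 8**2 = 64)
s(h, C) = h*(-8 - 8*C) (s(h, C) = (-(8 + 8*C))*h = (-8 - 8*C)*h = h*(-8 - 8*C))
m(l) = sqrt(629 + l)
-256190/s(-34, B) + m(-85) = -256190*1/(272*(1 + 64)) + sqrt(629 - 85) = -256190/((-8*(-34)*65)) + sqrt(544) = -256190/17680 + 4*sqrt(34) = -256190*1/17680 + 4*sqrt(34) = -1507/104 + 4*sqrt(34)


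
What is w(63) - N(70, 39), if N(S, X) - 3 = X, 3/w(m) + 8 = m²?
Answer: -166359/3961 ≈ -41.999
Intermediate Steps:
w(m) = 3/(-8 + m²)
N(S, X) = 3 + X
w(63) - N(70, 39) = 3/(-8 + 63²) - (3 + 39) = 3/(-8 + 3969) - 1*42 = 3/3961 - 42 = -166359/3961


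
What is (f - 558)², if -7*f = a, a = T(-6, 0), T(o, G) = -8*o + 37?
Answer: 15928081/49 ≈ 3.2506e+5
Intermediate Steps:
T(o, G) = 37 - 8*o
a = 85 (a = 37 - 8*(-6) = 37 + 48 = 85)
f = -85/7 (f = -⅐*85 = -85/7 ≈ -12.143)
(f - 558)² = (-85/7 - 558)² = (-3991/7)² = 15928081/49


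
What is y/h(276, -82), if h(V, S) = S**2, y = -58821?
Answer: -58821/6724 ≈ -8.7479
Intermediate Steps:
y/h(276, -82) = -58821/((-82)**2) = -58821/6724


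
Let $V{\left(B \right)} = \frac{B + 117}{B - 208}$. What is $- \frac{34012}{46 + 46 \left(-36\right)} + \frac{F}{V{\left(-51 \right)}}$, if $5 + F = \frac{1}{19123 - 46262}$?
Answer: $\frac{127170222}{3120985} \approx 40.747$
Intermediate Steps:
$F = - \frac{135696}{27139}$ ($F = -5 + \frac{1}{19123 - 46262} = -5 + \frac{1}{-27139} = -5 - \frac{1}{27139} = - \frac{135696}{27139} \approx -5.0$)
$V{\left(B \right)} = \frac{117 + B}{-208 + B}$
$- \frac{34012}{46 + 46 \left(-36\right)} + \frac{F}{V{\left(-51 \right)}} = - \frac{34012}{46 + 46 \left(-36\right)} - \frac{135696}{27139 \frac{117 - 51}{-208 - 51}} = - \frac{34012}{46 - 1656} - \frac{135696}{27139 \frac{1}{-259} \cdot 66} = - \frac{34012}{-1610} - \frac{135696}{27139 \left(\left(- \frac{1}{259}\right) 66\right)} = \left(-34012\right) \left(- \frac{1}{1610}\right) - \frac{135696}{27139 \left(- \frac{66}{259}\right)} = \frac{17006}{805} - - \frac{76072}{3877} = \frac{17006}{805} + \frac{76072}{3877} = \frac{127170222}{3120985}$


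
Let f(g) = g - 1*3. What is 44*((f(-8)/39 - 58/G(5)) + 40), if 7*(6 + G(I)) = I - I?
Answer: 28248/13 ≈ 2172.9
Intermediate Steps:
G(I) = -6 (G(I) = -6 + (I - I)/7 = -6 + (⅐)*0 = -6 + 0 = -6)
f(g) = -3 + g (f(g) = g - 3 = -3 + g)
44*((f(-8)/39 - 58/G(5)) + 40) = 44*(((-3 - 8)/39 - 58/(-6)) + 40) = 44*((-11*1/39 - 58*(-⅙)) + 40) = 44*((-11/39 + 29/3) + 40) = 44*(122/13 + 40) = 44*(642/13) = 28248/13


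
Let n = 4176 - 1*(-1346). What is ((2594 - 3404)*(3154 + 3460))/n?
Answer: -2678670/2761 ≈ -970.18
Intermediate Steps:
n = 5522 (n = 4176 + 1346 = 5522)
((2594 - 3404)*(3154 + 3460))/n = ((2594 - 3404)*(3154 + 3460))/5522 = -810*6614*(1/5522) = -5357340*1/5522 = -2678670/2761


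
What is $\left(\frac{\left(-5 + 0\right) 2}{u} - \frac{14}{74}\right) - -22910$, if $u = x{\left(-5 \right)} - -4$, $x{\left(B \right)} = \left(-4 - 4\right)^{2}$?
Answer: $\frac{28820357}{1258} \approx 22910.0$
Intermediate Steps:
$x{\left(B \right)} = 64$ ($x{\left(B \right)} = \left(-8\right)^{2} = 64$)
$u = 68$ ($u = 64 - -4 = 64 + 4 = 68$)
$\left(\frac{\left(-5 + 0\right) 2}{u} - \frac{14}{74}\right) - -22910 = \left(\frac{\left(-5 + 0\right) 2}{68} - \frac{14}{74}\right) - -22910 = \left(\left(-5\right) 2 \cdot \frac{1}{68} - \frac{7}{37}\right) + 22910 = \left(\left(-10\right) \frac{1}{68} - \frac{7}{37}\right) + 22910 = \left(- \frac{5}{34} - \frac{7}{37}\right) + 22910 = - \frac{423}{1258} + 22910 = \frac{28820357}{1258}$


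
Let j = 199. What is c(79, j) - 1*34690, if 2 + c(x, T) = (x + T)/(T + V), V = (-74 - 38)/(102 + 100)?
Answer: -695303678/20043 ≈ -34691.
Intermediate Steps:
V = -56/101 (V = -112/202 = -112*1/202 = -56/101 ≈ -0.55446)
c(x, T) = -2 + (T + x)/(-56/101 + T) (c(x, T) = -2 + (x + T)/(T - 56/101) = -2 + (T + x)/(-56/101 + T))
c(79, j) - 1*34690 = (112 - 101*199 + 101*79)/(-56 + 101*199) - 1*34690 = (112 - 20099 + 7979)/(-56 + 20099) - 34690 = -12008/20043 - 34690 = -695303678/20043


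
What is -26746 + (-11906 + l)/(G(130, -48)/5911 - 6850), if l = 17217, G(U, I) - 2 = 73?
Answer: -1082984288471/40490275 ≈ -26747.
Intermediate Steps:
G(U, I) = 75 (G(U, I) = 2 + 73 = 75)
-26746 + (-11906 + l)/(G(130, -48)/5911 - 6850) = -26746 + (-11906 + 17217)/(75/5911 - 6850) = -26746 + 5311/(75*(1/5911) - 6850) = -26746 + 5311/(75/5911 - 6850) = -26746 + 5311/(-40490275/5911) = -26746 + 5311*(-5911/40490275) = -26746 - 31393321/40490275 = -1082984288471/40490275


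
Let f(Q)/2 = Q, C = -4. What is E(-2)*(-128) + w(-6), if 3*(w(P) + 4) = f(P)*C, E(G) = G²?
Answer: -500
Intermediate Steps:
f(Q) = 2*Q
w(P) = -4 - 8*P/3 (w(P) = -4 + ((2*P)*(-4))/3 = -4 + (-8*P)/3 = -4 - 8*P/3)
E(-2)*(-128) + w(-6) = (-2)²*(-128) + (-4 - 8/3*(-6)) = 4*(-128) + (-4 + 16) = -512 + 12 = -500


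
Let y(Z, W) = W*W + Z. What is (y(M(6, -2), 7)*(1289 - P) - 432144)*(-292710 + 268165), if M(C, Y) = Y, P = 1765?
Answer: 11156095220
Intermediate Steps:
y(Z, W) = Z + W**2 (y(Z, W) = W**2 + Z = Z + W**2)
(y(M(6, -2), 7)*(1289 - P) - 432144)*(-292710 + 268165) = ((-2 + 7**2)*(1289 - 1*1765) - 432144)*(-292710 + 268165) = ((-2 + 49)*(1289 - 1765) - 432144)*(-24545) = (47*(-476) - 432144)*(-24545) = (-22372 - 432144)*(-24545) = -454516*(-24545) = 11156095220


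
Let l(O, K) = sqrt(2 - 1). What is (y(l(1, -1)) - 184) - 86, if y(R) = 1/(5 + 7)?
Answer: -3239/12 ≈ -269.92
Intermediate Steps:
l(O, K) = 1 (l(O, K) = sqrt(1) = 1)
y(R) = 1/12
(y(l(1, -1)) - 184) - 86 = (1/12 - 184) - 86 = -2207/12 - 86 = -3239/12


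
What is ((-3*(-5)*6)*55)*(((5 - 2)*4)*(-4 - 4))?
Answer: -475200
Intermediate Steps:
((-3*(-5)*6)*55)*(((5 - 2)*4)*(-4 - 4)) = ((15*6)*55)*((3*4)*(-8)) = (90*55)*(12*(-8)) = 4950*(-96) = -475200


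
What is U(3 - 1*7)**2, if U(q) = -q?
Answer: 16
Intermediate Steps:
U(3 - 1*7)**2 = (-(3 - 1*7))**2 = (-(3 - 7))**2 = (-1*(-4))**2 = 4**2 = 16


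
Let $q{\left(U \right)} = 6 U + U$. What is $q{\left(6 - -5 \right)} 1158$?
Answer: $89166$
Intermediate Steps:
$q{\left(U \right)} = 7 U$
$q{\left(6 - -5 \right)} 1158 = 7 \left(6 - -5\right) 1158 = 7 \left(6 + 5\right) 1158 = 7 \cdot 11 \cdot 1158 = 77 \cdot 1158 = 89166$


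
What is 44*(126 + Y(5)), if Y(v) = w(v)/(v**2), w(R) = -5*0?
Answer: 5544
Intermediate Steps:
w(R) = 0
Y(v) = 0 (Y(v) = 0/(v**2) = 0/v**2 = 0)
44*(126 + Y(5)) = 44*(126 + 0) = 44*126 = 5544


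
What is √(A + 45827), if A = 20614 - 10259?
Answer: √56182 ≈ 237.03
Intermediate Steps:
A = 10355
√(A + 45827) = √(10355 + 45827) = √56182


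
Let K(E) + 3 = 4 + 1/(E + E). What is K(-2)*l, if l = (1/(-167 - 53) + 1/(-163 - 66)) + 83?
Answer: 12543273/201520 ≈ 62.243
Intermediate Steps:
K(E) = 1 + 1/(2*E) (K(E) = -3 + (4 + 1/(E + E)) = -3 + (4 + 1/(2*E)) = 1 + 1/(2*E))
l = 4181091/50380 (l = (1/(-220) + 1/(-229)) + 83 = (-1/220 - 1/229) + 83 = -449/50380 + 83 = 4181091/50380 ≈ 82.991)
K(-2)*l = ((½ - 2)/(-2))*(4181091/50380) = -½*(-3/2)*(4181091/50380) = (¾)*(4181091/50380) = 12543273/201520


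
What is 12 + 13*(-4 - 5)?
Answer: -105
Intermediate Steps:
12 + 13*(-4 - 5) = 12 + 13*(-9) = 12 - 117 = -105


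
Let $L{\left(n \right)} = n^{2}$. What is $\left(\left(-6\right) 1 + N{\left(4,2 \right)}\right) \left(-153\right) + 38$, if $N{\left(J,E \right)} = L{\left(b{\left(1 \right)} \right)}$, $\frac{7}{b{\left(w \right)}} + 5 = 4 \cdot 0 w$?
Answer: $\frac{16403}{25} \approx 656.12$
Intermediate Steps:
$b{\left(w \right)} = - \frac{7}{5}$ ($b{\left(w \right)} = \frac{7}{-5 + 4 \cdot 0 w} = \frac{7}{-5 + 0 w} = \frac{7}{-5 + 0} = \frac{7}{-5} = 7 \left(- \frac{1}{5}\right) = - \frac{7}{5}$)
$N{\left(J,E \right)} = \frac{49}{25}$ ($N{\left(J,E \right)} = \left(- \frac{7}{5}\right)^{2} = \frac{49}{25}$)
$\left(\left(-6\right) 1 + N{\left(4,2 \right)}\right) \left(-153\right) + 38 = \left(\left(-6\right) 1 + \frac{49}{25}\right) \left(-153\right) + 38 = \left(-6 + \frac{49}{25}\right) \left(-153\right) + 38 = \left(- \frac{101}{25}\right) \left(-153\right) + 38 = \frac{15453}{25} + 38 = \frac{16403}{25}$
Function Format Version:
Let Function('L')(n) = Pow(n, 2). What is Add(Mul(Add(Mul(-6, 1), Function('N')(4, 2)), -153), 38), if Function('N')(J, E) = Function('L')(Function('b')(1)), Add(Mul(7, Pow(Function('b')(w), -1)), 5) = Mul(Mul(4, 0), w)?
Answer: Rational(16403, 25) ≈ 656.12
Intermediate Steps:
Function('b')(w) = Rational(-7, 5) (Function('b')(w) = Mul(7, Pow(Add(-5, Mul(Mul(4, 0), w)), -1)) = Mul(7, Pow(Add(-5, Mul(0, w)), -1)) = Mul(7, Pow(Add(-5, 0), -1)) = Mul(7, Pow(-5, -1)) = Mul(7, Rational(-1, 5)) = Rational(-7, 5))
Function('N')(J, E) = Rational(49, 25) (Function('N')(J, E) = Pow(Rational(-7, 5), 2) = Rational(49, 25))
Add(Mul(Add(Mul(-6, 1), Function('N')(4, 2)), -153), 38) = Add(Mul(Add(Mul(-6, 1), Rational(49, 25)), -153), 38) = Add(Mul(Add(-6, Rational(49, 25)), -153), 38) = Add(Mul(Rational(-101, 25), -153), 38) = Add(Rational(15453, 25), 38) = Rational(16403, 25)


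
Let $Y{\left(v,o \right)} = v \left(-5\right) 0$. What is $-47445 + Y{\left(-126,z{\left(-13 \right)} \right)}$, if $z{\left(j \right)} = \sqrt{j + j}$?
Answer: $-47445$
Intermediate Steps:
$z{\left(j \right)} = \sqrt{2} \sqrt{j}$ ($z{\left(j \right)} = \sqrt{2 j} = \sqrt{2} \sqrt{j}$)
$Y{\left(v,o \right)} = 0$ ($Y{\left(v,o \right)} = - 5 v 0 = 0$)
$-47445 + Y{\left(-126,z{\left(-13 \right)} \right)} = -47445 + 0 = -47445$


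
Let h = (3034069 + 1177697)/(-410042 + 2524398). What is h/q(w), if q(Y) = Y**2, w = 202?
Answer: 2105883/43137091112 ≈ 4.8818e-5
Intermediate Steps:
h = 2105883/1057178 (h = 4211766/2114356 = 4211766*(1/2114356) = 2105883/1057178 ≈ 1.9920)
h/q(w) = 2105883/(1057178*(202**2)) = (2105883/1057178)/40804 = (2105883/1057178)*(1/40804) = 2105883/43137091112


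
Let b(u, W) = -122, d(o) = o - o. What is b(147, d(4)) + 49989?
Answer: 49867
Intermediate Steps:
d(o) = 0
b(147, d(4)) + 49989 = -122 + 49989 = 49867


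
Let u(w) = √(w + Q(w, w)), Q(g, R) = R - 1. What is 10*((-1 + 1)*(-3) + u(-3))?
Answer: 10*I*√7 ≈ 26.458*I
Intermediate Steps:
Q(g, R) = -1 + R
u(w) = √(-1 + 2*w) (u(w) = √(w + (-1 + w)) = √(-1 + 2*w))
10*((-1 + 1)*(-3) + u(-3)) = 10*((-1 + 1)*(-3) + √(-1 + 2*(-3))) = 10*(0*(-3) + √(-1 - 6)) = 10*(0 + √(-7)) = 10*(0 + I*√7) = 10*(I*√7) = 10*I*√7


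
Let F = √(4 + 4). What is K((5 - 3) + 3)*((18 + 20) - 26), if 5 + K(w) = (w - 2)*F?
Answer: -60 + 72*√2 ≈ 41.823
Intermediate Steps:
F = 2*√2 (F = √8 = 2*√2 ≈ 2.8284)
K(w) = -5 + 2*√2*(-2 + w) (K(w) = -5 + (w - 2)*(2*√2) = -5 + (-2 + w)*(2*√2) = -5 + 2*√2*(-2 + w))
K((5 - 3) + 3)*((18 + 20) - 26) = (-5 - 4*√2 + 2*((5 - 3) + 3)*√2)*((18 + 20) - 26) = (-5 - 4*√2 + 2*(2 + 3)*√2)*(38 - 26) = (-5 - 4*√2 + 2*5*√2)*12 = (-5 - 4*√2 + 10*√2)*12 = (-5 + 6*√2)*12 = -60 + 72*√2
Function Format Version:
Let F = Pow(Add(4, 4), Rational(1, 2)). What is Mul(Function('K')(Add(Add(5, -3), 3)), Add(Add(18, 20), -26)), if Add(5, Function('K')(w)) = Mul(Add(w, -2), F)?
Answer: Add(-60, Mul(72, Pow(2, Rational(1, 2)))) ≈ 41.823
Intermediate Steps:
F = Mul(2, Pow(2, Rational(1, 2))) (F = Pow(8, Rational(1, 2)) = Mul(2, Pow(2, Rational(1, 2))) ≈ 2.8284)
Function('K')(w) = Add(-5, Mul(2, Pow(2, Rational(1, 2)), Add(-2, w))) (Function('K')(w) = Add(-5, Mul(Add(w, -2), Mul(2, Pow(2, Rational(1, 2))))) = Add(-5, Mul(Add(-2, w), Mul(2, Pow(2, Rational(1, 2))))) = Add(-5, Mul(2, Pow(2, Rational(1, 2)), Add(-2, w))))
Mul(Function('K')(Add(Add(5, -3), 3)), Add(Add(18, 20), -26)) = Mul(Add(-5, Mul(-4, Pow(2, Rational(1, 2))), Mul(2, Add(Add(5, -3), 3), Pow(2, Rational(1, 2)))), Add(Add(18, 20), -26)) = Mul(Add(-5, Mul(-4, Pow(2, Rational(1, 2))), Mul(2, Add(2, 3), Pow(2, Rational(1, 2)))), Add(38, -26)) = Mul(Add(-5, Mul(-4, Pow(2, Rational(1, 2))), Mul(2, 5, Pow(2, Rational(1, 2)))), 12) = Mul(Add(-5, Mul(-4, Pow(2, Rational(1, 2))), Mul(10, Pow(2, Rational(1, 2)))), 12) = Mul(Add(-5, Mul(6, Pow(2, Rational(1, 2)))), 12) = Add(-60, Mul(72, Pow(2, Rational(1, 2))))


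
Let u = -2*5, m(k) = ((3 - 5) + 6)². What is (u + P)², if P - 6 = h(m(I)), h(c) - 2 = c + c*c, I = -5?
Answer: 72900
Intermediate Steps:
m(k) = 16 (m(k) = (-2 + 6)² = 4² = 16)
h(c) = 2 + c + c² (h(c) = 2 + (c + c*c) = 2 + (c + c²) = 2 + c + c²)
u = -10
P = 280 (P = 6 + (2 + 16 + 16²) = 6 + (2 + 16 + 256) = 6 + 274 = 280)
(u + P)² = (-10 + 280)² = 270² = 72900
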